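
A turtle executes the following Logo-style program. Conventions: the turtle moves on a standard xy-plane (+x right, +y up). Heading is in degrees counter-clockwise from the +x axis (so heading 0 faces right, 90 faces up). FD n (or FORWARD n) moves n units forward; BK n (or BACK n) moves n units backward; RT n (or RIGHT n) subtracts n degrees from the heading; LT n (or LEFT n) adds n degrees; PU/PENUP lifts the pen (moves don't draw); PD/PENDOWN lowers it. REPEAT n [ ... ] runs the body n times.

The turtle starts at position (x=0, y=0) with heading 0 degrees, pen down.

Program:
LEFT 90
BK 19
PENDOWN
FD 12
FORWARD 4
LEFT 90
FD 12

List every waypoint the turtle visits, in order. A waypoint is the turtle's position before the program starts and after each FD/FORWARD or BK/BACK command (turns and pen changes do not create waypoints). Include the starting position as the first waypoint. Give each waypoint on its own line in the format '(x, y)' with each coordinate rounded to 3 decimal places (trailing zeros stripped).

Answer: (0, 0)
(0, -19)
(0, -7)
(0, -3)
(-12, -3)

Derivation:
Executing turtle program step by step:
Start: pos=(0,0), heading=0, pen down
LT 90: heading 0 -> 90
BK 19: (0,0) -> (0,-19) [heading=90, draw]
PD: pen down
FD 12: (0,-19) -> (0,-7) [heading=90, draw]
FD 4: (0,-7) -> (0,-3) [heading=90, draw]
LT 90: heading 90 -> 180
FD 12: (0,-3) -> (-12,-3) [heading=180, draw]
Final: pos=(-12,-3), heading=180, 4 segment(s) drawn
Waypoints (5 total):
(0, 0)
(0, -19)
(0, -7)
(0, -3)
(-12, -3)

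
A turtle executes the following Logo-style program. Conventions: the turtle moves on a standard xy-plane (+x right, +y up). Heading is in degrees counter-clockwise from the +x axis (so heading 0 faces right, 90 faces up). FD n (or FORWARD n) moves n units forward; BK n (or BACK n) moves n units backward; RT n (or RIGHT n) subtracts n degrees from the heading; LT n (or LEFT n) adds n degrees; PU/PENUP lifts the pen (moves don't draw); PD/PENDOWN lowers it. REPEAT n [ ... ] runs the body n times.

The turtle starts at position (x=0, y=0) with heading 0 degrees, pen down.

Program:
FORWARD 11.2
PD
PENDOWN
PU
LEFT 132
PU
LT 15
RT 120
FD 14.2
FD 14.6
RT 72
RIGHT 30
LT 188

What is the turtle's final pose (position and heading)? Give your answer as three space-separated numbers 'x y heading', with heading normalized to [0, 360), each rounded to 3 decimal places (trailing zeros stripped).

Answer: 36.861 13.075 113

Derivation:
Executing turtle program step by step:
Start: pos=(0,0), heading=0, pen down
FD 11.2: (0,0) -> (11.2,0) [heading=0, draw]
PD: pen down
PD: pen down
PU: pen up
LT 132: heading 0 -> 132
PU: pen up
LT 15: heading 132 -> 147
RT 120: heading 147 -> 27
FD 14.2: (11.2,0) -> (23.852,6.447) [heading=27, move]
FD 14.6: (23.852,6.447) -> (36.861,13.075) [heading=27, move]
RT 72: heading 27 -> 315
RT 30: heading 315 -> 285
LT 188: heading 285 -> 113
Final: pos=(36.861,13.075), heading=113, 1 segment(s) drawn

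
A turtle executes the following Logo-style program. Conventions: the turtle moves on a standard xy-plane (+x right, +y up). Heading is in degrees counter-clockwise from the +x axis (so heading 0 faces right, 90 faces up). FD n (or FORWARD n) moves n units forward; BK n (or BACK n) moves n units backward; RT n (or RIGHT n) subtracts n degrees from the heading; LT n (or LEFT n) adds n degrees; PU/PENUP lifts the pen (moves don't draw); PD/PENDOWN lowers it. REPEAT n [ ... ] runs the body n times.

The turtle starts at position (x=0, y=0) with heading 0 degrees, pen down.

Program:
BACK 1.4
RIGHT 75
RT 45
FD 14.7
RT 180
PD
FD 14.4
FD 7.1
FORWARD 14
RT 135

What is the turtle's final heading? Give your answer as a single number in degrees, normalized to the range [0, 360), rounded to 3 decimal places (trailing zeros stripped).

Executing turtle program step by step:
Start: pos=(0,0), heading=0, pen down
BK 1.4: (0,0) -> (-1.4,0) [heading=0, draw]
RT 75: heading 0 -> 285
RT 45: heading 285 -> 240
FD 14.7: (-1.4,0) -> (-8.75,-12.731) [heading=240, draw]
RT 180: heading 240 -> 60
PD: pen down
FD 14.4: (-8.75,-12.731) -> (-1.55,-0.26) [heading=60, draw]
FD 7.1: (-1.55,-0.26) -> (2,5.889) [heading=60, draw]
FD 14: (2,5.889) -> (9,18.013) [heading=60, draw]
RT 135: heading 60 -> 285
Final: pos=(9,18.013), heading=285, 5 segment(s) drawn

Answer: 285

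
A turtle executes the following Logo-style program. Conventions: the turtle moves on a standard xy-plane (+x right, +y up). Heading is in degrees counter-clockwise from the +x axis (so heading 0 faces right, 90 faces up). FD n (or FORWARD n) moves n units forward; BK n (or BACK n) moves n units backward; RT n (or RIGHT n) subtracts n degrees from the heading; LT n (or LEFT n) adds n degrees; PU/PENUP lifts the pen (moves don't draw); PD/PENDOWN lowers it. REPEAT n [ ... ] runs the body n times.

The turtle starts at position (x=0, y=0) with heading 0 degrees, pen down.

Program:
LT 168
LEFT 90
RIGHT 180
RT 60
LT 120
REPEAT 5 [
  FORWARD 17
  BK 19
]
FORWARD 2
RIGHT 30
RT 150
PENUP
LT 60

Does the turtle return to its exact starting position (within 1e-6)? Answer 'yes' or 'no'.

Executing turtle program step by step:
Start: pos=(0,0), heading=0, pen down
LT 168: heading 0 -> 168
LT 90: heading 168 -> 258
RT 180: heading 258 -> 78
RT 60: heading 78 -> 18
LT 120: heading 18 -> 138
REPEAT 5 [
  -- iteration 1/5 --
  FD 17: (0,0) -> (-12.633,11.375) [heading=138, draw]
  BK 19: (-12.633,11.375) -> (1.486,-1.338) [heading=138, draw]
  -- iteration 2/5 --
  FD 17: (1.486,-1.338) -> (-11.147,10.037) [heading=138, draw]
  BK 19: (-11.147,10.037) -> (2.973,-2.677) [heading=138, draw]
  -- iteration 3/5 --
  FD 17: (2.973,-2.677) -> (-9.661,8.699) [heading=138, draw]
  BK 19: (-9.661,8.699) -> (4.459,-4.015) [heading=138, draw]
  -- iteration 4/5 --
  FD 17: (4.459,-4.015) -> (-8.175,7.36) [heading=138, draw]
  BK 19: (-8.175,7.36) -> (5.945,-5.353) [heading=138, draw]
  -- iteration 5/5 --
  FD 17: (5.945,-5.353) -> (-6.688,6.022) [heading=138, draw]
  BK 19: (-6.688,6.022) -> (7.431,-6.691) [heading=138, draw]
]
FD 2: (7.431,-6.691) -> (5.945,-5.353) [heading=138, draw]
RT 30: heading 138 -> 108
RT 150: heading 108 -> 318
PU: pen up
LT 60: heading 318 -> 18
Final: pos=(5.945,-5.353), heading=18, 11 segment(s) drawn

Start position: (0, 0)
Final position: (5.945, -5.353)
Distance = 8; >= 1e-6 -> NOT closed

Answer: no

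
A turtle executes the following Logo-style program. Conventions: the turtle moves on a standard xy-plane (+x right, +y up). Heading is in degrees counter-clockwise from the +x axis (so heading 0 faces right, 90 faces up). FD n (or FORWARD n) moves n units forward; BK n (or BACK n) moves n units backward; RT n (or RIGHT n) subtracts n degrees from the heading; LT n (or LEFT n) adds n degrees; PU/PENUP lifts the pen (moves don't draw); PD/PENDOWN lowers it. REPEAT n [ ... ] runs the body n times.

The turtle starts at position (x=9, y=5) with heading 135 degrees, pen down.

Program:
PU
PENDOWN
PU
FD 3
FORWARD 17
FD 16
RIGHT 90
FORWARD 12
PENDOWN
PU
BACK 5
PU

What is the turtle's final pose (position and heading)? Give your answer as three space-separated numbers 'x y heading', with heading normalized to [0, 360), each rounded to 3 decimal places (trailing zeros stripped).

Answer: -11.506 35.406 45

Derivation:
Executing turtle program step by step:
Start: pos=(9,5), heading=135, pen down
PU: pen up
PD: pen down
PU: pen up
FD 3: (9,5) -> (6.879,7.121) [heading=135, move]
FD 17: (6.879,7.121) -> (-5.142,19.142) [heading=135, move]
FD 16: (-5.142,19.142) -> (-16.456,30.456) [heading=135, move]
RT 90: heading 135 -> 45
FD 12: (-16.456,30.456) -> (-7.971,38.941) [heading=45, move]
PD: pen down
PU: pen up
BK 5: (-7.971,38.941) -> (-11.506,35.406) [heading=45, move]
PU: pen up
Final: pos=(-11.506,35.406), heading=45, 0 segment(s) drawn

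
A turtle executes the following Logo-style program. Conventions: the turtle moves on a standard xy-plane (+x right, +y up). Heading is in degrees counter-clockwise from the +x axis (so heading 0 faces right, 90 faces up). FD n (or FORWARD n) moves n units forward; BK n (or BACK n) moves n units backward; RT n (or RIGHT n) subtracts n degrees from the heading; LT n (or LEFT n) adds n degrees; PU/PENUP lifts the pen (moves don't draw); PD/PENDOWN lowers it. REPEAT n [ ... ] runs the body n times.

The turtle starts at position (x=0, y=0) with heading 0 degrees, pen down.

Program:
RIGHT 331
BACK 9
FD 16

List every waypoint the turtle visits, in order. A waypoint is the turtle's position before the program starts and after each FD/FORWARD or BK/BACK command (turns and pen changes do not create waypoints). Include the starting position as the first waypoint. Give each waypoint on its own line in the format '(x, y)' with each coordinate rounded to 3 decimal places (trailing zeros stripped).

Executing turtle program step by step:
Start: pos=(0,0), heading=0, pen down
RT 331: heading 0 -> 29
BK 9: (0,0) -> (-7.872,-4.363) [heading=29, draw]
FD 16: (-7.872,-4.363) -> (6.122,3.394) [heading=29, draw]
Final: pos=(6.122,3.394), heading=29, 2 segment(s) drawn
Waypoints (3 total):
(0, 0)
(-7.872, -4.363)
(6.122, 3.394)

Answer: (0, 0)
(-7.872, -4.363)
(6.122, 3.394)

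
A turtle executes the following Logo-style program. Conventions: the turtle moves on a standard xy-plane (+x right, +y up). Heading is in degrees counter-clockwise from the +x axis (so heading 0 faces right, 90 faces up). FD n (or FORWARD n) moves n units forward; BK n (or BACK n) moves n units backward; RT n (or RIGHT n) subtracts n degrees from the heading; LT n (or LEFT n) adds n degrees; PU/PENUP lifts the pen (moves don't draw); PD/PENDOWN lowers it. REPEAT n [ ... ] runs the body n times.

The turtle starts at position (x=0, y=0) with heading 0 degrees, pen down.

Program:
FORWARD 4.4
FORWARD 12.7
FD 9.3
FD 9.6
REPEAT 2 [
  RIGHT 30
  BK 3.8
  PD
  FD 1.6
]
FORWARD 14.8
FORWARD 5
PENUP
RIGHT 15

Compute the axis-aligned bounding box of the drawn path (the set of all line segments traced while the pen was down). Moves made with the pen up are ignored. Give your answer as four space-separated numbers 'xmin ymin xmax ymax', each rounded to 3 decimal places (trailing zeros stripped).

Answer: 0 -14.142 42.895 4.391

Derivation:
Executing turtle program step by step:
Start: pos=(0,0), heading=0, pen down
FD 4.4: (0,0) -> (4.4,0) [heading=0, draw]
FD 12.7: (4.4,0) -> (17.1,0) [heading=0, draw]
FD 9.3: (17.1,0) -> (26.4,0) [heading=0, draw]
FD 9.6: (26.4,0) -> (36,0) [heading=0, draw]
REPEAT 2 [
  -- iteration 1/2 --
  RT 30: heading 0 -> 330
  BK 3.8: (36,0) -> (32.709,1.9) [heading=330, draw]
  PD: pen down
  FD 1.6: (32.709,1.9) -> (34.095,1.1) [heading=330, draw]
  -- iteration 2/2 --
  RT 30: heading 330 -> 300
  BK 3.8: (34.095,1.1) -> (32.195,4.391) [heading=300, draw]
  PD: pen down
  FD 1.6: (32.195,4.391) -> (32.995,3.005) [heading=300, draw]
]
FD 14.8: (32.995,3.005) -> (40.395,-9.812) [heading=300, draw]
FD 5: (40.395,-9.812) -> (42.895,-14.142) [heading=300, draw]
PU: pen up
RT 15: heading 300 -> 285
Final: pos=(42.895,-14.142), heading=285, 10 segment(s) drawn

Segment endpoints: x in {0, 4.4, 17.1, 26.4, 32.195, 32.709, 32.995, 34.095, 36, 40.395, 42.895}, y in {-14.142, -9.812, 0, 1.1, 1.9, 3.005, 4.391}
xmin=0, ymin=-14.142, xmax=42.895, ymax=4.391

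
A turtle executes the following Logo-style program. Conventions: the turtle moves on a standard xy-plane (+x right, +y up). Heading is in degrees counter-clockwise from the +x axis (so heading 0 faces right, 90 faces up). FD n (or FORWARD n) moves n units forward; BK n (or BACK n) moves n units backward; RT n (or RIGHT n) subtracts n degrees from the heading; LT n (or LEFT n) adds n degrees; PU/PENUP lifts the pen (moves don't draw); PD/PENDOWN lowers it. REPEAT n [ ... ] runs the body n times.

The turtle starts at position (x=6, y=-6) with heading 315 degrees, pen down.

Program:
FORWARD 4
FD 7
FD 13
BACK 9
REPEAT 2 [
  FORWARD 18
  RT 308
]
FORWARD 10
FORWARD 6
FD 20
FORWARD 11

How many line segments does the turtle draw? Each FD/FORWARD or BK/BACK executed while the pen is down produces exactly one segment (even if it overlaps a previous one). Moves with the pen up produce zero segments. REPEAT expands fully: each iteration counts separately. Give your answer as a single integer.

Answer: 10

Derivation:
Executing turtle program step by step:
Start: pos=(6,-6), heading=315, pen down
FD 4: (6,-6) -> (8.828,-8.828) [heading=315, draw]
FD 7: (8.828,-8.828) -> (13.778,-13.778) [heading=315, draw]
FD 13: (13.778,-13.778) -> (22.971,-22.971) [heading=315, draw]
BK 9: (22.971,-22.971) -> (16.607,-16.607) [heading=315, draw]
REPEAT 2 [
  -- iteration 1/2 --
  FD 18: (16.607,-16.607) -> (29.335,-29.335) [heading=315, draw]
  RT 308: heading 315 -> 7
  -- iteration 2/2 --
  FD 18: (29.335,-29.335) -> (47.2,-27.141) [heading=7, draw]
  RT 308: heading 7 -> 59
]
FD 10: (47.2,-27.141) -> (52.351,-18.569) [heading=59, draw]
FD 6: (52.351,-18.569) -> (55.441,-13.426) [heading=59, draw]
FD 20: (55.441,-13.426) -> (65.742,3.717) [heading=59, draw]
FD 11: (65.742,3.717) -> (71.407,13.146) [heading=59, draw]
Final: pos=(71.407,13.146), heading=59, 10 segment(s) drawn
Segments drawn: 10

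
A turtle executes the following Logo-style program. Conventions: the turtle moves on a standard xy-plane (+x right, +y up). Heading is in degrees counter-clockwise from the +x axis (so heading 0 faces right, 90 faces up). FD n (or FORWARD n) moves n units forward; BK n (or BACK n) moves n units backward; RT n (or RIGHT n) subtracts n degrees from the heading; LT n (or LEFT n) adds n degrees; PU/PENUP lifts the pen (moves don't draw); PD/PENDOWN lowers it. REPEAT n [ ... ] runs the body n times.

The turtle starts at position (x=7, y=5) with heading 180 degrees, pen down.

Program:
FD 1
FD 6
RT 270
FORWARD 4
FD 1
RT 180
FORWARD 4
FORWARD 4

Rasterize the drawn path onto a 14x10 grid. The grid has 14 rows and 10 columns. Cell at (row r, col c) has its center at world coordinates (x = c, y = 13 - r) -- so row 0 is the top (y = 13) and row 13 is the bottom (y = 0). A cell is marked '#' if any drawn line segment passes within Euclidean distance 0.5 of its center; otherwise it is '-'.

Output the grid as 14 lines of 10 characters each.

Segment 0: (7,5) -> (6,5)
Segment 1: (6,5) -> (0,5)
Segment 2: (0,5) -> (0,1)
Segment 3: (0,1) -> (0,0)
Segment 4: (0,0) -> (-0,4)
Segment 5: (-0,4) -> (-0,8)

Answer: ----------
----------
----------
----------
----------
#---------
#---------
#---------
########--
#---------
#---------
#---------
#---------
#---------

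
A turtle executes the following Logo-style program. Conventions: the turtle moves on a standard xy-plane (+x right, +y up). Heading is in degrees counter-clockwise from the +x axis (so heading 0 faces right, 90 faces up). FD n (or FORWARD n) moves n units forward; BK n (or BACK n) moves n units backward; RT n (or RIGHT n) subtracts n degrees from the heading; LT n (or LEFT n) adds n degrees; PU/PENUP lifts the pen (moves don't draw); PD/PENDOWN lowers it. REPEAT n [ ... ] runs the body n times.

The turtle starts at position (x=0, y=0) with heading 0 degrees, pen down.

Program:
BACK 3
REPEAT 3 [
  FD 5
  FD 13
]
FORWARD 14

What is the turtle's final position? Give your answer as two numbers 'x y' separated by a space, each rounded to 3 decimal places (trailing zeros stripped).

Answer: 65 0

Derivation:
Executing turtle program step by step:
Start: pos=(0,0), heading=0, pen down
BK 3: (0,0) -> (-3,0) [heading=0, draw]
REPEAT 3 [
  -- iteration 1/3 --
  FD 5: (-3,0) -> (2,0) [heading=0, draw]
  FD 13: (2,0) -> (15,0) [heading=0, draw]
  -- iteration 2/3 --
  FD 5: (15,0) -> (20,0) [heading=0, draw]
  FD 13: (20,0) -> (33,0) [heading=0, draw]
  -- iteration 3/3 --
  FD 5: (33,0) -> (38,0) [heading=0, draw]
  FD 13: (38,0) -> (51,0) [heading=0, draw]
]
FD 14: (51,0) -> (65,0) [heading=0, draw]
Final: pos=(65,0), heading=0, 8 segment(s) drawn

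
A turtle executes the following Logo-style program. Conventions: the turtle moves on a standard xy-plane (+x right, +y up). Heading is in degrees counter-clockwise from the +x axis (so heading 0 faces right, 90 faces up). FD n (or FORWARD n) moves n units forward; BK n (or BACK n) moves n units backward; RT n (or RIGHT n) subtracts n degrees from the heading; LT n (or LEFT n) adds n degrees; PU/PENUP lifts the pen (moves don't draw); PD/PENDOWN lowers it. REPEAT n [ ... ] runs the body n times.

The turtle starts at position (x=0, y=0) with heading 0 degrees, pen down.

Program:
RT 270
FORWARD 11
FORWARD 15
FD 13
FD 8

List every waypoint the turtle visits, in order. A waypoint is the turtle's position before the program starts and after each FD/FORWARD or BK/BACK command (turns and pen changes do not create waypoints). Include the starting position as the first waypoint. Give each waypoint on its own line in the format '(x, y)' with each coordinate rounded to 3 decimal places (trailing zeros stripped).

Executing turtle program step by step:
Start: pos=(0,0), heading=0, pen down
RT 270: heading 0 -> 90
FD 11: (0,0) -> (0,11) [heading=90, draw]
FD 15: (0,11) -> (0,26) [heading=90, draw]
FD 13: (0,26) -> (0,39) [heading=90, draw]
FD 8: (0,39) -> (0,47) [heading=90, draw]
Final: pos=(0,47), heading=90, 4 segment(s) drawn
Waypoints (5 total):
(0, 0)
(0, 11)
(0, 26)
(0, 39)
(0, 47)

Answer: (0, 0)
(0, 11)
(0, 26)
(0, 39)
(0, 47)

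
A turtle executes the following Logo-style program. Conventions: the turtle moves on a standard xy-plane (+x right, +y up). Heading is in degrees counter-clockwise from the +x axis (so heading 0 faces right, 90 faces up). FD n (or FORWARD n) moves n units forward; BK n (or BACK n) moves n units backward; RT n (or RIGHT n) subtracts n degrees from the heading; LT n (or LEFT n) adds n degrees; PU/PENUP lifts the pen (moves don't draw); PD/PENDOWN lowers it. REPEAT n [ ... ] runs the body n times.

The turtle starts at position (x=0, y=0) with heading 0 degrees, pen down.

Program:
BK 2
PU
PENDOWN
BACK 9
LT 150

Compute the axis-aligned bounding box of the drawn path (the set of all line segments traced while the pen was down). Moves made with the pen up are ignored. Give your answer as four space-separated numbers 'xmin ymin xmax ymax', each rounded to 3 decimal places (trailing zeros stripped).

Executing turtle program step by step:
Start: pos=(0,0), heading=0, pen down
BK 2: (0,0) -> (-2,0) [heading=0, draw]
PU: pen up
PD: pen down
BK 9: (-2,0) -> (-11,0) [heading=0, draw]
LT 150: heading 0 -> 150
Final: pos=(-11,0), heading=150, 2 segment(s) drawn

Segment endpoints: x in {-11, -2, 0}, y in {0}
xmin=-11, ymin=0, xmax=0, ymax=0

Answer: -11 0 0 0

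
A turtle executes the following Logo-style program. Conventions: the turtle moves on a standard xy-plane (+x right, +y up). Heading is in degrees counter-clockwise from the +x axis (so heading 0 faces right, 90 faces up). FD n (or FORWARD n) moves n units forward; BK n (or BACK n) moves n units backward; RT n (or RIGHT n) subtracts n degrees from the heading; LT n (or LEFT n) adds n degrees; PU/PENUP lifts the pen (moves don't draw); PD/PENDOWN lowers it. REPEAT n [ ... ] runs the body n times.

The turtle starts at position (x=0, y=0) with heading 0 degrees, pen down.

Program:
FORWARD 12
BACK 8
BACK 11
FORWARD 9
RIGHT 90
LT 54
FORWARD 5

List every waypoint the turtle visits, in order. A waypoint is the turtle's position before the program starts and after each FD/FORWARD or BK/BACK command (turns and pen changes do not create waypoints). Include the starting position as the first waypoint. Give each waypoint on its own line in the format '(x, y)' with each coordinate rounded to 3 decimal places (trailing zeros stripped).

Answer: (0, 0)
(12, 0)
(4, 0)
(-7, 0)
(2, 0)
(6.045, -2.939)

Derivation:
Executing turtle program step by step:
Start: pos=(0,0), heading=0, pen down
FD 12: (0,0) -> (12,0) [heading=0, draw]
BK 8: (12,0) -> (4,0) [heading=0, draw]
BK 11: (4,0) -> (-7,0) [heading=0, draw]
FD 9: (-7,0) -> (2,0) [heading=0, draw]
RT 90: heading 0 -> 270
LT 54: heading 270 -> 324
FD 5: (2,0) -> (6.045,-2.939) [heading=324, draw]
Final: pos=(6.045,-2.939), heading=324, 5 segment(s) drawn
Waypoints (6 total):
(0, 0)
(12, 0)
(4, 0)
(-7, 0)
(2, 0)
(6.045, -2.939)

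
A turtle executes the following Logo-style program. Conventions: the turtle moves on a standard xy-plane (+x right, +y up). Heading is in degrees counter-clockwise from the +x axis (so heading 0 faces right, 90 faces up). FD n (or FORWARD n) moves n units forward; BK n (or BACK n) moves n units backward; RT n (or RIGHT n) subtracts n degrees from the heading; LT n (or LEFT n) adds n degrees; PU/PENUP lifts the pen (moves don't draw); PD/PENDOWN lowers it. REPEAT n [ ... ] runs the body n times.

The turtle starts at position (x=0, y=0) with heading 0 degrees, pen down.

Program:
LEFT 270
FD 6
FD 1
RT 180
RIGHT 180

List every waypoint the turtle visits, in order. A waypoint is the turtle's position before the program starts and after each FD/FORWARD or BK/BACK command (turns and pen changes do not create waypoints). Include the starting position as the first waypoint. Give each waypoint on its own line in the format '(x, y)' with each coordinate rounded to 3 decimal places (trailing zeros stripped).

Answer: (0, 0)
(0, -6)
(0, -7)

Derivation:
Executing turtle program step by step:
Start: pos=(0,0), heading=0, pen down
LT 270: heading 0 -> 270
FD 6: (0,0) -> (0,-6) [heading=270, draw]
FD 1: (0,-6) -> (0,-7) [heading=270, draw]
RT 180: heading 270 -> 90
RT 180: heading 90 -> 270
Final: pos=(0,-7), heading=270, 2 segment(s) drawn
Waypoints (3 total):
(0, 0)
(0, -6)
(0, -7)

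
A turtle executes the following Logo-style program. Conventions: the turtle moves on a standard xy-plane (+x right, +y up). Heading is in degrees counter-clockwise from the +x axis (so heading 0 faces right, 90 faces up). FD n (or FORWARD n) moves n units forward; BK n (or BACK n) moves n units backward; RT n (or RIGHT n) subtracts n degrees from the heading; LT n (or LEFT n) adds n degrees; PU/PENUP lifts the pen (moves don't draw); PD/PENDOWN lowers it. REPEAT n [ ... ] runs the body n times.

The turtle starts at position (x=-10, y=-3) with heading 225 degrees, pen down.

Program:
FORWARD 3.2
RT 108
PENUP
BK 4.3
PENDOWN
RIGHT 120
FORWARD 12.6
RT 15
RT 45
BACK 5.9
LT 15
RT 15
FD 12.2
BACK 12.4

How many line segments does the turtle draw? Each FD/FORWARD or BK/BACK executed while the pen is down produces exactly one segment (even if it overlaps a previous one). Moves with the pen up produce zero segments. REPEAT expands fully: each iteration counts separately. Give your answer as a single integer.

Answer: 5

Derivation:
Executing turtle program step by step:
Start: pos=(-10,-3), heading=225, pen down
FD 3.2: (-10,-3) -> (-12.263,-5.263) [heading=225, draw]
RT 108: heading 225 -> 117
PU: pen up
BK 4.3: (-12.263,-5.263) -> (-10.311,-9.094) [heading=117, move]
PD: pen down
RT 120: heading 117 -> 357
FD 12.6: (-10.311,-9.094) -> (2.272,-9.754) [heading=357, draw]
RT 15: heading 357 -> 342
RT 45: heading 342 -> 297
BK 5.9: (2.272,-9.754) -> (-0.406,-4.497) [heading=297, draw]
LT 15: heading 297 -> 312
RT 15: heading 312 -> 297
FD 12.2: (-0.406,-4.497) -> (5.132,-15.367) [heading=297, draw]
BK 12.4: (5.132,-15.367) -> (-0.497,-4.318) [heading=297, draw]
Final: pos=(-0.497,-4.318), heading=297, 5 segment(s) drawn
Segments drawn: 5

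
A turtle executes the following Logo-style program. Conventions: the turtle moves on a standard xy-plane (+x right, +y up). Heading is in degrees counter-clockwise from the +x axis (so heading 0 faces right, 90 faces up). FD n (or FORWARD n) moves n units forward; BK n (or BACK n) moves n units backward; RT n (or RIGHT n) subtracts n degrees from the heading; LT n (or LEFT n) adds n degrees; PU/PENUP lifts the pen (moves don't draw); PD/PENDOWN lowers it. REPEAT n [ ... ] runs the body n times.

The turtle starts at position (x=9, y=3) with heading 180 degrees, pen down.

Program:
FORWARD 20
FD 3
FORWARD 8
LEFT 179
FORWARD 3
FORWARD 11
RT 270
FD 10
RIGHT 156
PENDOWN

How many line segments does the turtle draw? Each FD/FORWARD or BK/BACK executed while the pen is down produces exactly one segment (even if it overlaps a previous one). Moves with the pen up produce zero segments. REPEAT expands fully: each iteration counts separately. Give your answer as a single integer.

Answer: 6

Derivation:
Executing turtle program step by step:
Start: pos=(9,3), heading=180, pen down
FD 20: (9,3) -> (-11,3) [heading=180, draw]
FD 3: (-11,3) -> (-14,3) [heading=180, draw]
FD 8: (-14,3) -> (-22,3) [heading=180, draw]
LT 179: heading 180 -> 359
FD 3: (-22,3) -> (-19,2.948) [heading=359, draw]
FD 11: (-19,2.948) -> (-8.002,2.756) [heading=359, draw]
RT 270: heading 359 -> 89
FD 10: (-8.002,2.756) -> (-7.828,12.754) [heading=89, draw]
RT 156: heading 89 -> 293
PD: pen down
Final: pos=(-7.828,12.754), heading=293, 6 segment(s) drawn
Segments drawn: 6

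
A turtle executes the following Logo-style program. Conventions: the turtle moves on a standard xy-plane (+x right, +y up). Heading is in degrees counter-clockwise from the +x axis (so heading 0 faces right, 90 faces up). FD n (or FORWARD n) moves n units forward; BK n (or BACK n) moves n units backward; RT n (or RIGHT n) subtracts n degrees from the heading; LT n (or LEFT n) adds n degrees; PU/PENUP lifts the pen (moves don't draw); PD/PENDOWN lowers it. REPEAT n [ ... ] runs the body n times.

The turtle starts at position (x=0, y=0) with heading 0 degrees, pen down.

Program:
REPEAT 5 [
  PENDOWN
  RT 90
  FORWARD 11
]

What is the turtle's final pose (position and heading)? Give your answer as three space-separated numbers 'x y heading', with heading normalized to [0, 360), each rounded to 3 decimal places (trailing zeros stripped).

Answer: 0 -11 270

Derivation:
Executing turtle program step by step:
Start: pos=(0,0), heading=0, pen down
REPEAT 5 [
  -- iteration 1/5 --
  PD: pen down
  RT 90: heading 0 -> 270
  FD 11: (0,0) -> (0,-11) [heading=270, draw]
  -- iteration 2/5 --
  PD: pen down
  RT 90: heading 270 -> 180
  FD 11: (0,-11) -> (-11,-11) [heading=180, draw]
  -- iteration 3/5 --
  PD: pen down
  RT 90: heading 180 -> 90
  FD 11: (-11,-11) -> (-11,0) [heading=90, draw]
  -- iteration 4/5 --
  PD: pen down
  RT 90: heading 90 -> 0
  FD 11: (-11,0) -> (0,0) [heading=0, draw]
  -- iteration 5/5 --
  PD: pen down
  RT 90: heading 0 -> 270
  FD 11: (0,0) -> (0,-11) [heading=270, draw]
]
Final: pos=(0,-11), heading=270, 5 segment(s) drawn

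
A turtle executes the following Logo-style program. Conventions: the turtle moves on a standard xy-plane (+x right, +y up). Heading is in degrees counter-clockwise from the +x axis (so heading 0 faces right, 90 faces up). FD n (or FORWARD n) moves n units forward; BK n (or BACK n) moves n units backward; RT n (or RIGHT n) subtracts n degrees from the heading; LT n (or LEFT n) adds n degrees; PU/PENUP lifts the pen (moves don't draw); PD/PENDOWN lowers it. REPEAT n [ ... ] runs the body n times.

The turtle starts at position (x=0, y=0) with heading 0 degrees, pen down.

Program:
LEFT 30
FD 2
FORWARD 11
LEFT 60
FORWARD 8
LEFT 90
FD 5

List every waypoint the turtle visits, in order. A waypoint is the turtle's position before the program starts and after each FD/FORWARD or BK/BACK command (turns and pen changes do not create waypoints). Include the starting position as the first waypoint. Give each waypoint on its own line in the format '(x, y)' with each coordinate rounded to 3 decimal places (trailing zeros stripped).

Answer: (0, 0)
(1.732, 1)
(11.258, 6.5)
(11.258, 14.5)
(6.258, 14.5)

Derivation:
Executing turtle program step by step:
Start: pos=(0,0), heading=0, pen down
LT 30: heading 0 -> 30
FD 2: (0,0) -> (1.732,1) [heading=30, draw]
FD 11: (1.732,1) -> (11.258,6.5) [heading=30, draw]
LT 60: heading 30 -> 90
FD 8: (11.258,6.5) -> (11.258,14.5) [heading=90, draw]
LT 90: heading 90 -> 180
FD 5: (11.258,14.5) -> (6.258,14.5) [heading=180, draw]
Final: pos=(6.258,14.5), heading=180, 4 segment(s) drawn
Waypoints (5 total):
(0, 0)
(1.732, 1)
(11.258, 6.5)
(11.258, 14.5)
(6.258, 14.5)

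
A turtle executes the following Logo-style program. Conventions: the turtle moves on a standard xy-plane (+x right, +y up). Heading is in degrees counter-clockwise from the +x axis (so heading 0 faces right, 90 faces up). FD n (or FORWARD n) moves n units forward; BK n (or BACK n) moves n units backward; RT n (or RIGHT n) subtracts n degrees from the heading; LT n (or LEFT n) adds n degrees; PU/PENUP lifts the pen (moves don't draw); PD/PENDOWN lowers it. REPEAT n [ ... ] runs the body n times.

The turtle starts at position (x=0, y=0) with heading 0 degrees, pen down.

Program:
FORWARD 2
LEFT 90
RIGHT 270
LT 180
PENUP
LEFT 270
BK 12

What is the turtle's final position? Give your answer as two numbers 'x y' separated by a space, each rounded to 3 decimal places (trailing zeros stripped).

Executing turtle program step by step:
Start: pos=(0,0), heading=0, pen down
FD 2: (0,0) -> (2,0) [heading=0, draw]
LT 90: heading 0 -> 90
RT 270: heading 90 -> 180
LT 180: heading 180 -> 0
PU: pen up
LT 270: heading 0 -> 270
BK 12: (2,0) -> (2,12) [heading=270, move]
Final: pos=(2,12), heading=270, 1 segment(s) drawn

Answer: 2 12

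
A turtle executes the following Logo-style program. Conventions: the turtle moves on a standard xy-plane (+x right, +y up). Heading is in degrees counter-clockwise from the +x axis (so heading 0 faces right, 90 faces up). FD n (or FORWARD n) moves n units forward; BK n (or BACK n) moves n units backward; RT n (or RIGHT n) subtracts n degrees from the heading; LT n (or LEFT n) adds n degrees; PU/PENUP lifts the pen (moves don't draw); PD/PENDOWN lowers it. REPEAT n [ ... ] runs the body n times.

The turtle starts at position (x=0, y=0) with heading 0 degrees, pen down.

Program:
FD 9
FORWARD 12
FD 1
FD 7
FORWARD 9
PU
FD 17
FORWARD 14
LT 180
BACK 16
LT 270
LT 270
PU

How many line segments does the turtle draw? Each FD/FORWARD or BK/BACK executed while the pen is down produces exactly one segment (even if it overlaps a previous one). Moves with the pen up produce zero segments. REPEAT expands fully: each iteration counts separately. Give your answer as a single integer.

Executing turtle program step by step:
Start: pos=(0,0), heading=0, pen down
FD 9: (0,0) -> (9,0) [heading=0, draw]
FD 12: (9,0) -> (21,0) [heading=0, draw]
FD 1: (21,0) -> (22,0) [heading=0, draw]
FD 7: (22,0) -> (29,0) [heading=0, draw]
FD 9: (29,0) -> (38,0) [heading=0, draw]
PU: pen up
FD 17: (38,0) -> (55,0) [heading=0, move]
FD 14: (55,0) -> (69,0) [heading=0, move]
LT 180: heading 0 -> 180
BK 16: (69,0) -> (85,0) [heading=180, move]
LT 270: heading 180 -> 90
LT 270: heading 90 -> 0
PU: pen up
Final: pos=(85,0), heading=0, 5 segment(s) drawn
Segments drawn: 5

Answer: 5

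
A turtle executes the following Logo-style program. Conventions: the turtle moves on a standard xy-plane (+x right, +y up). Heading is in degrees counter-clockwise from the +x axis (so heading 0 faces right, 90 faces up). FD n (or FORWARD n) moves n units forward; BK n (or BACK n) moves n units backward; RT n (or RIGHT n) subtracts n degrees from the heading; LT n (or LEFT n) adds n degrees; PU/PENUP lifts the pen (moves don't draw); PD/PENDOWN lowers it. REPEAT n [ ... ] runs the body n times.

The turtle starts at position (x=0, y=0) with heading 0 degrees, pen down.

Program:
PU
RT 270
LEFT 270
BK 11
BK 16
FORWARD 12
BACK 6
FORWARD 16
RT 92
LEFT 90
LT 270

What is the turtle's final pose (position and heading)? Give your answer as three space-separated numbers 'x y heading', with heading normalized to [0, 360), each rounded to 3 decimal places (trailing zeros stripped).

Executing turtle program step by step:
Start: pos=(0,0), heading=0, pen down
PU: pen up
RT 270: heading 0 -> 90
LT 270: heading 90 -> 0
BK 11: (0,0) -> (-11,0) [heading=0, move]
BK 16: (-11,0) -> (-27,0) [heading=0, move]
FD 12: (-27,0) -> (-15,0) [heading=0, move]
BK 6: (-15,0) -> (-21,0) [heading=0, move]
FD 16: (-21,0) -> (-5,0) [heading=0, move]
RT 92: heading 0 -> 268
LT 90: heading 268 -> 358
LT 270: heading 358 -> 268
Final: pos=(-5,0), heading=268, 0 segment(s) drawn

Answer: -5 0 268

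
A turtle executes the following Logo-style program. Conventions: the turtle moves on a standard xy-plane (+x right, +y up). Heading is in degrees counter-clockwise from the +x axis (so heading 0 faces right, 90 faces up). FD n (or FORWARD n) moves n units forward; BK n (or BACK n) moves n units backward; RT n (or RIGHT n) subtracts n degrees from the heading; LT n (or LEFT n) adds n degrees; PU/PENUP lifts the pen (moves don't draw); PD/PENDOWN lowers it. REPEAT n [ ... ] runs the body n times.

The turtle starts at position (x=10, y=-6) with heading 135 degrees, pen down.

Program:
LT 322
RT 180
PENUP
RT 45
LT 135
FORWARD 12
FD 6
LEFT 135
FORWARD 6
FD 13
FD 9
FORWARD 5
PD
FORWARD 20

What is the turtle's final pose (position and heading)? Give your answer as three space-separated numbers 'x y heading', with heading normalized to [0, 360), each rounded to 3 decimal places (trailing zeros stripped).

Answer: -13.899 28.824 142

Derivation:
Executing turtle program step by step:
Start: pos=(10,-6), heading=135, pen down
LT 322: heading 135 -> 97
RT 180: heading 97 -> 277
PU: pen up
RT 45: heading 277 -> 232
LT 135: heading 232 -> 7
FD 12: (10,-6) -> (21.911,-4.538) [heading=7, move]
FD 6: (21.911,-4.538) -> (27.866,-3.806) [heading=7, move]
LT 135: heading 7 -> 142
FD 6: (27.866,-3.806) -> (23.138,-0.112) [heading=142, move]
FD 13: (23.138,-0.112) -> (12.894,7.891) [heading=142, move]
FD 9: (12.894,7.891) -> (5.802,13.432) [heading=142, move]
FD 5: (5.802,13.432) -> (1.861,16.51) [heading=142, move]
PD: pen down
FD 20: (1.861,16.51) -> (-13.899,28.824) [heading=142, draw]
Final: pos=(-13.899,28.824), heading=142, 1 segment(s) drawn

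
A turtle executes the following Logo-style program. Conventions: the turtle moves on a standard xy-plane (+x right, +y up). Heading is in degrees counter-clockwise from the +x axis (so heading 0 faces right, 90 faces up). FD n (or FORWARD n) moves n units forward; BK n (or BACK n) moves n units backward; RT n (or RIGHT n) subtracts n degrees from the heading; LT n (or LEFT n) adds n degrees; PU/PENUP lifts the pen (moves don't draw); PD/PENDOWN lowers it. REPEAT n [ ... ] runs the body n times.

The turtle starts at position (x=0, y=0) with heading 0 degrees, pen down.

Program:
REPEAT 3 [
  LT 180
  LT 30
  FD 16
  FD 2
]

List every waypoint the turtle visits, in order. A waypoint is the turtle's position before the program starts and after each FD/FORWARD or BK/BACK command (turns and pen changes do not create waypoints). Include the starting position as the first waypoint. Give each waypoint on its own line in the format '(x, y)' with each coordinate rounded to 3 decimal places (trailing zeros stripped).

Executing turtle program step by step:
Start: pos=(0,0), heading=0, pen down
REPEAT 3 [
  -- iteration 1/3 --
  LT 180: heading 0 -> 180
  LT 30: heading 180 -> 210
  FD 16: (0,0) -> (-13.856,-8) [heading=210, draw]
  FD 2: (-13.856,-8) -> (-15.588,-9) [heading=210, draw]
  -- iteration 2/3 --
  LT 180: heading 210 -> 30
  LT 30: heading 30 -> 60
  FD 16: (-15.588,-9) -> (-7.588,4.856) [heading=60, draw]
  FD 2: (-7.588,4.856) -> (-6.588,6.588) [heading=60, draw]
  -- iteration 3/3 --
  LT 180: heading 60 -> 240
  LT 30: heading 240 -> 270
  FD 16: (-6.588,6.588) -> (-6.588,-9.412) [heading=270, draw]
  FD 2: (-6.588,-9.412) -> (-6.588,-11.412) [heading=270, draw]
]
Final: pos=(-6.588,-11.412), heading=270, 6 segment(s) drawn
Waypoints (7 total):
(0, 0)
(-13.856, -8)
(-15.588, -9)
(-7.588, 4.856)
(-6.588, 6.588)
(-6.588, -9.412)
(-6.588, -11.412)

Answer: (0, 0)
(-13.856, -8)
(-15.588, -9)
(-7.588, 4.856)
(-6.588, 6.588)
(-6.588, -9.412)
(-6.588, -11.412)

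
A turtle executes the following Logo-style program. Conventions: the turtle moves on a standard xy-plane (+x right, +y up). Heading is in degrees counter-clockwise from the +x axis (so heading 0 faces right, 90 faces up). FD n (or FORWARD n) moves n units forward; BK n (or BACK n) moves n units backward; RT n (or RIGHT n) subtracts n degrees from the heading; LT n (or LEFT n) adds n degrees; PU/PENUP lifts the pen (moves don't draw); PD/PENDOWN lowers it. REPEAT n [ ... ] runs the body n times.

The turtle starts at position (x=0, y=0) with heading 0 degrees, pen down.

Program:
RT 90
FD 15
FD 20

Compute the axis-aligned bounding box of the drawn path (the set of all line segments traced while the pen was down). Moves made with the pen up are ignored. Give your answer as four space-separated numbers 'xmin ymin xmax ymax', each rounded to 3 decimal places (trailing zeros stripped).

Answer: 0 -35 0 0

Derivation:
Executing turtle program step by step:
Start: pos=(0,0), heading=0, pen down
RT 90: heading 0 -> 270
FD 15: (0,0) -> (0,-15) [heading=270, draw]
FD 20: (0,-15) -> (0,-35) [heading=270, draw]
Final: pos=(0,-35), heading=270, 2 segment(s) drawn

Segment endpoints: x in {0, 0, 0}, y in {-35, -15, 0}
xmin=0, ymin=-35, xmax=0, ymax=0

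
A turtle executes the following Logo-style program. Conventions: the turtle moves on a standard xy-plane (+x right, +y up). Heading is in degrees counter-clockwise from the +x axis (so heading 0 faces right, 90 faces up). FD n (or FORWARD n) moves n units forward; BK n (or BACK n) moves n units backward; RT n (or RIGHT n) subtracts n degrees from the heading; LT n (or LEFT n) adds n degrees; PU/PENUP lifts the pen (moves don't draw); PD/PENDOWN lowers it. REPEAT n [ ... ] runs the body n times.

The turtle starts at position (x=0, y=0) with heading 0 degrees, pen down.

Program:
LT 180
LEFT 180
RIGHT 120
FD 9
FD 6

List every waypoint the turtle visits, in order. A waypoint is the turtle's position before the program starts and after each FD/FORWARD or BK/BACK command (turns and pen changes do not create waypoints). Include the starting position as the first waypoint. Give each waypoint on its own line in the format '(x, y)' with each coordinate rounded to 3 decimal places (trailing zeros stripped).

Answer: (0, 0)
(-4.5, -7.794)
(-7.5, -12.99)

Derivation:
Executing turtle program step by step:
Start: pos=(0,0), heading=0, pen down
LT 180: heading 0 -> 180
LT 180: heading 180 -> 0
RT 120: heading 0 -> 240
FD 9: (0,0) -> (-4.5,-7.794) [heading=240, draw]
FD 6: (-4.5,-7.794) -> (-7.5,-12.99) [heading=240, draw]
Final: pos=(-7.5,-12.99), heading=240, 2 segment(s) drawn
Waypoints (3 total):
(0, 0)
(-4.5, -7.794)
(-7.5, -12.99)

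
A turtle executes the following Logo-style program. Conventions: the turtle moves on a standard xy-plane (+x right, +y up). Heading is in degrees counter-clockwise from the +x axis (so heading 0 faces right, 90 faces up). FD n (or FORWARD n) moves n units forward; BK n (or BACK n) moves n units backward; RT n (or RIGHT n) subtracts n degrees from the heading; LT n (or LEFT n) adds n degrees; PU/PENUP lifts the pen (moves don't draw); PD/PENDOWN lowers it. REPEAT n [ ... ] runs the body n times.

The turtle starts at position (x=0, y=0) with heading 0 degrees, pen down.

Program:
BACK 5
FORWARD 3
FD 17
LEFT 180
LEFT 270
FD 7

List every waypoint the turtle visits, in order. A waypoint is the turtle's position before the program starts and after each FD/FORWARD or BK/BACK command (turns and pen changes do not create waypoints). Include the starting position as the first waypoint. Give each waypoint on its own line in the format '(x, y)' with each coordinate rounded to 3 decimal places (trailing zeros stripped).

Answer: (0, 0)
(-5, 0)
(-2, 0)
(15, 0)
(15, 7)

Derivation:
Executing turtle program step by step:
Start: pos=(0,0), heading=0, pen down
BK 5: (0,0) -> (-5,0) [heading=0, draw]
FD 3: (-5,0) -> (-2,0) [heading=0, draw]
FD 17: (-2,0) -> (15,0) [heading=0, draw]
LT 180: heading 0 -> 180
LT 270: heading 180 -> 90
FD 7: (15,0) -> (15,7) [heading=90, draw]
Final: pos=(15,7), heading=90, 4 segment(s) drawn
Waypoints (5 total):
(0, 0)
(-5, 0)
(-2, 0)
(15, 0)
(15, 7)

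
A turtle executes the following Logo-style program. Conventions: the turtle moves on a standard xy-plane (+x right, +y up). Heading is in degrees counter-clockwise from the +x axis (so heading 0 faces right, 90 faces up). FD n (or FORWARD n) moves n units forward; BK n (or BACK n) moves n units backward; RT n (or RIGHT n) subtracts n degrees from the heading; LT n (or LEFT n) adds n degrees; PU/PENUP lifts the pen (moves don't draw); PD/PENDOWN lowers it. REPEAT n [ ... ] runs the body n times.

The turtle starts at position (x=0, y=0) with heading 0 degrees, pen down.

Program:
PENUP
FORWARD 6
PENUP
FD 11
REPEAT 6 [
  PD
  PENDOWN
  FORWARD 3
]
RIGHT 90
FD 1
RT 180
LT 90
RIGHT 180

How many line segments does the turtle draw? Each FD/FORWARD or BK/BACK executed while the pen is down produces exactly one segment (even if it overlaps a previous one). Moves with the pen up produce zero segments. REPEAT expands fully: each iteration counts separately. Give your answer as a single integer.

Executing turtle program step by step:
Start: pos=(0,0), heading=0, pen down
PU: pen up
FD 6: (0,0) -> (6,0) [heading=0, move]
PU: pen up
FD 11: (6,0) -> (17,0) [heading=0, move]
REPEAT 6 [
  -- iteration 1/6 --
  PD: pen down
  PD: pen down
  FD 3: (17,0) -> (20,0) [heading=0, draw]
  -- iteration 2/6 --
  PD: pen down
  PD: pen down
  FD 3: (20,0) -> (23,0) [heading=0, draw]
  -- iteration 3/6 --
  PD: pen down
  PD: pen down
  FD 3: (23,0) -> (26,0) [heading=0, draw]
  -- iteration 4/6 --
  PD: pen down
  PD: pen down
  FD 3: (26,0) -> (29,0) [heading=0, draw]
  -- iteration 5/6 --
  PD: pen down
  PD: pen down
  FD 3: (29,0) -> (32,0) [heading=0, draw]
  -- iteration 6/6 --
  PD: pen down
  PD: pen down
  FD 3: (32,0) -> (35,0) [heading=0, draw]
]
RT 90: heading 0 -> 270
FD 1: (35,0) -> (35,-1) [heading=270, draw]
RT 180: heading 270 -> 90
LT 90: heading 90 -> 180
RT 180: heading 180 -> 0
Final: pos=(35,-1), heading=0, 7 segment(s) drawn
Segments drawn: 7

Answer: 7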